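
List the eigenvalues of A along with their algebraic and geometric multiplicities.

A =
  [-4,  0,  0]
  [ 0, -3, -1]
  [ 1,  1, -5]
λ = -4: alg = 3, geom = 1

Step 1 — factor the characteristic polynomial to read off the algebraic multiplicities:
  χ_A(x) = (x + 4)^3

Step 2 — compute geometric multiplicities via the rank-nullity identity g(λ) = n − rank(A − λI):
  rank(A − (-4)·I) = 2, so dim ker(A − (-4)·I) = n − 2 = 1

Summary:
  λ = -4: algebraic multiplicity = 3, geometric multiplicity = 1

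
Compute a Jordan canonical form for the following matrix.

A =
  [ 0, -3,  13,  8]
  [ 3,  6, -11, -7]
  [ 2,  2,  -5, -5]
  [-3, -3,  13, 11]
J_3(3) ⊕ J_1(3)

The characteristic polynomial is
  det(x·I − A) = x^4 - 12*x^3 + 54*x^2 - 108*x + 81 = (x - 3)^4

Eigenvalues and multiplicities (the geometric multiplicity of λ is n − rank(A − λI), which equals the number of Jordan blocks for λ):
  λ = 3: algebraic multiplicity = 4, geometric multiplicity = 2

Determining the block sizes for each eigenvalue:
  λ = 3: with am = 4 and gm = 2, the partition is not yet determined (e.g. several partitions of 4 into 2 parts exist). Let N = A − (3)·I. Computing rank(N^1) = 2, rank(N^2) = 1, rank(N^3) = 0; the number of blocks of size ≥ j is rank(N^{j−1}) − rank(N^j), giving [2, 1, 1]. So we have 1 block(s) of size 3, 1 block(s) of size 1 → block sizes [3, 1]

Assembling the blocks gives a Jordan form
J =
  [3, 1, 0, 0]
  [0, 3, 1, 0]
  [0, 0, 3, 0]
  [0, 0, 0, 3]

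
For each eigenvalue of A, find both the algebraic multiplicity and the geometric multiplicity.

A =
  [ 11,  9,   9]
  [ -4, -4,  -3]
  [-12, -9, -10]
λ = -1: alg = 3, geom = 2

Step 1 — factor the characteristic polynomial to read off the algebraic multiplicities:
  χ_A(x) = (x + 1)^3

Step 2 — compute geometric multiplicities via the rank-nullity identity g(λ) = n − rank(A − λI):
  rank(A − (-1)·I) = 1, so dim ker(A − (-1)·I) = n − 1 = 2

Summary:
  λ = -1: algebraic multiplicity = 3, geometric multiplicity = 2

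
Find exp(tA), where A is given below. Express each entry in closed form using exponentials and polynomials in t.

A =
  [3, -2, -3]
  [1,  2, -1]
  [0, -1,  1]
e^{tA} =
  [-t^2*exp(2*t)/2 + t*exp(2*t) + exp(2*t), t^2*exp(2*t)/2 - 2*t*exp(2*t), t^2*exp(2*t) - 3*t*exp(2*t)]
  [t^2*exp(2*t)/2 + t*exp(2*t), -t^2*exp(2*t)/2 + exp(2*t), -t^2*exp(2*t) - t*exp(2*t)]
  [-t^2*exp(2*t)/2, t^2*exp(2*t)/2 - t*exp(2*t), t^2*exp(2*t) - t*exp(2*t) + exp(2*t)]

Strategy: write A = P · J · P⁻¹ where J is a Jordan canonical form, so e^{tA} = P · e^{tJ} · P⁻¹, and e^{tJ} can be computed block-by-block.

A has Jordan form
J =
  [2, 1, 0]
  [0, 2, 1]
  [0, 0, 2]
(up to reordering of blocks).

Per-block formulas:
  For a 3×3 Jordan block J_3(2): exp(t · J_3(2)) = e^(2t)·(I + t·N + (t^2/2)·N^2), where N is the 3×3 nilpotent shift.

After assembling e^{tJ} and conjugating by P, we get:

e^{tA} =
  [-t^2*exp(2*t)/2 + t*exp(2*t) + exp(2*t), t^2*exp(2*t)/2 - 2*t*exp(2*t), t^2*exp(2*t) - 3*t*exp(2*t)]
  [t^2*exp(2*t)/2 + t*exp(2*t), -t^2*exp(2*t)/2 + exp(2*t), -t^2*exp(2*t) - t*exp(2*t)]
  [-t^2*exp(2*t)/2, t^2*exp(2*t)/2 - t*exp(2*t), t^2*exp(2*t) - t*exp(2*t) + exp(2*t)]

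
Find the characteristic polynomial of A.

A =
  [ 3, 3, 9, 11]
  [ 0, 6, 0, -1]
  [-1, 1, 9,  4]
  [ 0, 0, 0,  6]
x^4 - 24*x^3 + 216*x^2 - 864*x + 1296

Expanding det(x·I − A) (e.g. by cofactor expansion or by noting that A is similar to its Jordan form J, which has the same characteristic polynomial as A) gives
  χ_A(x) = x^4 - 24*x^3 + 216*x^2 - 864*x + 1296
which factors as (x - 6)^4. The eigenvalues (with algebraic multiplicities) are λ = 6 with multiplicity 4.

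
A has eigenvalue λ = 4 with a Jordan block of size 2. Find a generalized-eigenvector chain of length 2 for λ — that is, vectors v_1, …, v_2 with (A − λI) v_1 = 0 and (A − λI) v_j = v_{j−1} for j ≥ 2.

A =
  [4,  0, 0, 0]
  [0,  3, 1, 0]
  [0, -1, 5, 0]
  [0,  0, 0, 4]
A Jordan chain for λ = 4 of length 2:
v_1 = (0, -1, -1, 0)ᵀ
v_2 = (0, 1, 0, 0)ᵀ

Let N = A − (4)·I. We want v_2 with N^2 v_2 = 0 but N^1 v_2 ≠ 0; then v_{j-1} := N · v_j for j = 2, …, 2.

Pick v_2 = (0, 1, 0, 0)ᵀ.
Then v_1 = N · v_2 = (0, -1, -1, 0)ᵀ.

Sanity check: (A − (4)·I) v_1 = (0, 0, 0, 0)ᵀ = 0. ✓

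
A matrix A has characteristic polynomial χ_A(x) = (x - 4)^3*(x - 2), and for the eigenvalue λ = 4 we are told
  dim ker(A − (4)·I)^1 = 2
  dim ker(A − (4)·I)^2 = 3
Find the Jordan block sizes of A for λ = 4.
Block sizes for λ = 4: [2, 1]

From the dimensions of kernels of powers, the number of Jordan blocks of size at least j is d_j − d_{j−1} where d_j = dim ker(N^j) (with d_0 = 0). Computing the differences gives [2, 1].
The number of blocks of size exactly k is (#blocks of size ≥ k) − (#blocks of size ≥ k + 1), so the partition is: 1 block(s) of size 1, 1 block(s) of size 2.
In nonincreasing order the block sizes are [2, 1].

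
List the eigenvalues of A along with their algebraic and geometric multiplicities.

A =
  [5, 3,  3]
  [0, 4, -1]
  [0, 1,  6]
λ = 5: alg = 3, geom = 2

Step 1 — factor the characteristic polynomial to read off the algebraic multiplicities:
  χ_A(x) = (x - 5)^3

Step 2 — compute geometric multiplicities via the rank-nullity identity g(λ) = n − rank(A − λI):
  rank(A − (5)·I) = 1, so dim ker(A − (5)·I) = n − 1 = 2

Summary:
  λ = 5: algebraic multiplicity = 3, geometric multiplicity = 2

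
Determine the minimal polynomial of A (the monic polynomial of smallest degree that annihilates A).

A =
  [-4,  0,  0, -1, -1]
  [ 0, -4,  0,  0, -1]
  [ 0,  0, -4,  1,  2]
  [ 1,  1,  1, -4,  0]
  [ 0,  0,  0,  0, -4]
x^3 + 12*x^2 + 48*x + 64

The characteristic polynomial is χ_A(x) = (x + 4)^5, so the eigenvalues are known. The minimal polynomial is
  m_A(x) = Π_λ (x − λ)^{k_λ}
where k_λ is the size of the *largest* Jordan block for λ (equivalently, the smallest k with (A − λI)^k v = 0 for every generalised eigenvector v of λ).

  λ = -4: largest Jordan block has size 3, contributing (x + 4)^3

So m_A(x) = (x + 4)^3 = x^3 + 12*x^2 + 48*x + 64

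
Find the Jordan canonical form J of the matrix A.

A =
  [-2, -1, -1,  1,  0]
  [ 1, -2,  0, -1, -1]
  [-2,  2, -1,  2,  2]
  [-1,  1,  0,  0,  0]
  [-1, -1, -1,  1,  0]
J_3(-1) ⊕ J_2(-1)

The characteristic polynomial is
  det(x·I − A) = x^5 + 5*x^4 + 10*x^3 + 10*x^2 + 5*x + 1 = (x + 1)^5

Eigenvalues and multiplicities (the geometric multiplicity of λ is n − rank(A − λI), which equals the number of Jordan blocks for λ):
  λ = -1: algebraic multiplicity = 5, geometric multiplicity = 2

Determining the block sizes for each eigenvalue:
  λ = -1: with am = 5 and gm = 2, the partition is not yet determined (e.g. several partitions of 5 into 2 parts exist). Let N = A − (-1)·I. Computing rank(N^1) = 3, rank(N^2) = 1, rank(N^3) = 0; the number of blocks of size ≥ j is rank(N^{j−1}) − rank(N^j), giving [2, 2, 1]. So we have 1 block(s) of size 3, 1 block(s) of size 2 → block sizes [3, 2]

Assembling the blocks gives a Jordan form
J =
  [-1,  1,  0,  0,  0]
  [ 0, -1,  1,  0,  0]
  [ 0,  0, -1,  0,  0]
  [ 0,  0,  0, -1,  1]
  [ 0,  0,  0,  0, -1]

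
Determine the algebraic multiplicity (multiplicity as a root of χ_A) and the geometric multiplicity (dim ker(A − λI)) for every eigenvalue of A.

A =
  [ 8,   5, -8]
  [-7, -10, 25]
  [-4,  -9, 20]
λ = 6: alg = 3, geom = 1

Step 1 — factor the characteristic polynomial to read off the algebraic multiplicities:
  χ_A(x) = (x - 6)^3

Step 2 — compute geometric multiplicities via the rank-nullity identity g(λ) = n − rank(A − λI):
  rank(A − (6)·I) = 2, so dim ker(A − (6)·I) = n − 2 = 1

Summary:
  λ = 6: algebraic multiplicity = 3, geometric multiplicity = 1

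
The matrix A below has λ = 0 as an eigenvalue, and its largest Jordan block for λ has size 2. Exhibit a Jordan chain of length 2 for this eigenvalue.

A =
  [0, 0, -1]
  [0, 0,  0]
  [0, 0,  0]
A Jordan chain for λ = 0 of length 2:
v_1 = (-1, 0, 0)ᵀ
v_2 = (0, 0, 1)ᵀ

Let N = A − (0)·I. We want v_2 with N^2 v_2 = 0 but N^1 v_2 ≠ 0; then v_{j-1} := N · v_j for j = 2, …, 2.

Pick v_2 = (0, 0, 1)ᵀ.
Then v_1 = N · v_2 = (-1, 0, 0)ᵀ.

Sanity check: (A − (0)·I) v_1 = (0, 0, 0)ᵀ = 0. ✓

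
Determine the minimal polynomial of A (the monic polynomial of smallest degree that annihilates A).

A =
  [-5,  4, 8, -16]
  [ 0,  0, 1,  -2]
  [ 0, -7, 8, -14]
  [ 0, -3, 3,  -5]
x^3 + 3*x^2 - 9*x + 5

The characteristic polynomial is χ_A(x) = (x - 1)^3*(x + 5), so the eigenvalues are known. The minimal polynomial is
  m_A(x) = Π_λ (x − λ)^{k_λ}
where k_λ is the size of the *largest* Jordan block for λ (equivalently, the smallest k with (A − λI)^k v = 0 for every generalised eigenvector v of λ).

  λ = -5: largest Jordan block has size 1, contributing (x + 5)
  λ = 1: largest Jordan block has size 2, contributing (x − 1)^2

So m_A(x) = (x - 1)^2*(x + 5) = x^3 + 3*x^2 - 9*x + 5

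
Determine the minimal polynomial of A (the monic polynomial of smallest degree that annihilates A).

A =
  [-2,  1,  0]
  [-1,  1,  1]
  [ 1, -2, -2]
x^3 + 3*x^2 + 3*x + 1

The characteristic polynomial is χ_A(x) = (x + 1)^3, so the eigenvalues are known. The minimal polynomial is
  m_A(x) = Π_λ (x − λ)^{k_λ}
where k_λ is the size of the *largest* Jordan block for λ (equivalently, the smallest k with (A − λI)^k v = 0 for every generalised eigenvector v of λ).

  λ = -1: largest Jordan block has size 3, contributing (x + 1)^3

So m_A(x) = (x + 1)^3 = x^3 + 3*x^2 + 3*x + 1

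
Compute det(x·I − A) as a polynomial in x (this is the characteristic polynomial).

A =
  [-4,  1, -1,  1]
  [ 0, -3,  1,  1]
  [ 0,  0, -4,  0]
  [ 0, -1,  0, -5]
x^4 + 16*x^3 + 96*x^2 + 256*x + 256

Expanding det(x·I − A) (e.g. by cofactor expansion or by noting that A is similar to its Jordan form J, which has the same characteristic polynomial as A) gives
  χ_A(x) = x^4 + 16*x^3 + 96*x^2 + 256*x + 256
which factors as (x + 4)^4. The eigenvalues (with algebraic multiplicities) are λ = -4 with multiplicity 4.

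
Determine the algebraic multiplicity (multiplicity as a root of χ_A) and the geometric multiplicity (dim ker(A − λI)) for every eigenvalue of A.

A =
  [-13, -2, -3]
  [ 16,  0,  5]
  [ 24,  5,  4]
λ = -3: alg = 3, geom = 1

Step 1 — factor the characteristic polynomial to read off the algebraic multiplicities:
  χ_A(x) = (x + 3)^3

Step 2 — compute geometric multiplicities via the rank-nullity identity g(λ) = n − rank(A − λI):
  rank(A − (-3)·I) = 2, so dim ker(A − (-3)·I) = n − 2 = 1

Summary:
  λ = -3: algebraic multiplicity = 3, geometric multiplicity = 1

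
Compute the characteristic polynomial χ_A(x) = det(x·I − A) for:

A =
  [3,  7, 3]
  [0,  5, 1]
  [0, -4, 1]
x^3 - 9*x^2 + 27*x - 27

Expanding det(x·I − A) (e.g. by cofactor expansion or by noting that A is similar to its Jordan form J, which has the same characteristic polynomial as A) gives
  χ_A(x) = x^3 - 9*x^2 + 27*x - 27
which factors as (x - 3)^3. The eigenvalues (with algebraic multiplicities) are λ = 3 with multiplicity 3.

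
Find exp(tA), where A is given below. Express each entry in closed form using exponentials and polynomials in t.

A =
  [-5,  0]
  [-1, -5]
e^{tA} =
  [exp(-5*t), 0]
  [-t*exp(-5*t), exp(-5*t)]

Strategy: write A = P · J · P⁻¹ where J is a Jordan canonical form, so e^{tA} = P · e^{tJ} · P⁻¹, and e^{tJ} can be computed block-by-block.

A has Jordan form
J =
  [-5,  1]
  [ 0, -5]
(up to reordering of blocks).

Per-block formulas:
  For a 2×2 Jordan block J_2(-5): exp(t · J_2(-5)) = e^(-5t)·(I + t·N), where N is the 2×2 nilpotent shift.

After assembling e^{tJ} and conjugating by P, we get:

e^{tA} =
  [exp(-5*t), 0]
  [-t*exp(-5*t), exp(-5*t)]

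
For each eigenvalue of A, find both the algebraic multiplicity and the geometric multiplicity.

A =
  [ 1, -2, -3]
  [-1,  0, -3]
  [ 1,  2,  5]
λ = 2: alg = 3, geom = 2

Step 1 — factor the characteristic polynomial to read off the algebraic multiplicities:
  χ_A(x) = (x - 2)^3

Step 2 — compute geometric multiplicities via the rank-nullity identity g(λ) = n − rank(A − λI):
  rank(A − (2)·I) = 1, so dim ker(A − (2)·I) = n − 1 = 2

Summary:
  λ = 2: algebraic multiplicity = 3, geometric multiplicity = 2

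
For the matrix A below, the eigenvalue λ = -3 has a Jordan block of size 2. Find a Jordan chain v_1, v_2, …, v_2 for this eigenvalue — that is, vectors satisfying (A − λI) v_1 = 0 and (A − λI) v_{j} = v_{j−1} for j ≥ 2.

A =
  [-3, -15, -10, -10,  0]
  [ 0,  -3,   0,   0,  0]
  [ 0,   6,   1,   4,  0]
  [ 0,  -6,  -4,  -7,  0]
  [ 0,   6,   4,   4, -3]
A Jordan chain for λ = -3 of length 2:
v_1 = (-15, 0, 6, -6, 6)ᵀ
v_2 = (0, 1, 0, 0, 0)ᵀ

Let N = A − (-3)·I. We want v_2 with N^2 v_2 = 0 but N^1 v_2 ≠ 0; then v_{j-1} := N · v_j for j = 2, …, 2.

Pick v_2 = (0, 1, 0, 0, 0)ᵀ.
Then v_1 = N · v_2 = (-15, 0, 6, -6, 6)ᵀ.

Sanity check: (A − (-3)·I) v_1 = (0, 0, 0, 0, 0)ᵀ = 0. ✓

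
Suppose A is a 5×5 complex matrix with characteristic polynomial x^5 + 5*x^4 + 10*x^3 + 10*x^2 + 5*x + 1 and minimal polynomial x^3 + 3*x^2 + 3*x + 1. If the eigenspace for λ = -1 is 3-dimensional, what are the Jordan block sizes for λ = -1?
Block sizes for λ = -1: [3, 1, 1]

Step 1 — from the characteristic polynomial, algebraic multiplicity of λ = -1 is 5. From dim ker(A − (-1)·I) = 3, there are exactly 3 Jordan blocks for λ = -1.
Step 2 — from the minimal polynomial, the factor (x + 1)^3 tells us the largest block for λ = -1 has size 3.
Step 3 — with total size 5, 3 blocks, and largest block 3, the block sizes (in nonincreasing order) are [3, 1, 1].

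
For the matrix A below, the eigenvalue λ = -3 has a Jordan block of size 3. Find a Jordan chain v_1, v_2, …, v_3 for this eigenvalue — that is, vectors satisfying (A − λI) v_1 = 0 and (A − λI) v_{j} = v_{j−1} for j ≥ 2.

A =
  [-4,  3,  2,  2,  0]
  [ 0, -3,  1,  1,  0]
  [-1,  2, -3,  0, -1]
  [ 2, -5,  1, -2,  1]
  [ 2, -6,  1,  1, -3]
A Jordan chain for λ = -3 of length 3:
v_1 = (3, 1, -1, 1, -1)ᵀ
v_2 = (-1, 0, -1, 2, 2)ᵀ
v_3 = (1, 0, 0, 0, 0)ᵀ

Let N = A − (-3)·I. We want v_3 with N^3 v_3 = 0 but N^2 v_3 ≠ 0; then v_{j-1} := N · v_j for j = 3, …, 2.

Pick v_3 = (1, 0, 0, 0, 0)ᵀ.
Then v_2 = N · v_3 = (-1, 0, -1, 2, 2)ᵀ.
Then v_1 = N · v_2 = (3, 1, -1, 1, -1)ᵀ.

Sanity check: (A − (-3)·I) v_1 = (0, 0, 0, 0, 0)ᵀ = 0. ✓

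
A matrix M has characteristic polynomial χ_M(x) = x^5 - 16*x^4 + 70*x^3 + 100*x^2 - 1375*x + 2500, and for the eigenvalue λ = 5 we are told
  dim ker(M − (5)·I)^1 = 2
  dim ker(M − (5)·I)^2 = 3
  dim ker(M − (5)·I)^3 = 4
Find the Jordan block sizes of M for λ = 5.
Block sizes for λ = 5: [3, 1]

From the dimensions of kernels of powers, the number of Jordan blocks of size at least j is d_j − d_{j−1} where d_j = dim ker(N^j) (with d_0 = 0). Computing the differences gives [2, 1, 1].
The number of blocks of size exactly k is (#blocks of size ≥ k) − (#blocks of size ≥ k + 1), so the partition is: 1 block(s) of size 1, 1 block(s) of size 3.
In nonincreasing order the block sizes are [3, 1].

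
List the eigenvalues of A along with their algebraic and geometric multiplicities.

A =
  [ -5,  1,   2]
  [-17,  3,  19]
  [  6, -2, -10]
λ = -4: alg = 3, geom = 1

Step 1 — factor the characteristic polynomial to read off the algebraic multiplicities:
  χ_A(x) = (x + 4)^3

Step 2 — compute geometric multiplicities via the rank-nullity identity g(λ) = n − rank(A − λI):
  rank(A − (-4)·I) = 2, so dim ker(A − (-4)·I) = n − 2 = 1

Summary:
  λ = -4: algebraic multiplicity = 3, geometric multiplicity = 1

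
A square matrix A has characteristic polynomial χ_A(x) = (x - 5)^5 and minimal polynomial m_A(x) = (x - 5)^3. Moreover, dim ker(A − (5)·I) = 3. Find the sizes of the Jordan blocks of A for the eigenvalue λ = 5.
Block sizes for λ = 5: [3, 1, 1]

Step 1 — from the characteristic polynomial, algebraic multiplicity of λ = 5 is 5. From dim ker(A − (5)·I) = 3, there are exactly 3 Jordan blocks for λ = 5.
Step 2 — from the minimal polynomial, the factor (x − 5)^3 tells us the largest block for λ = 5 has size 3.
Step 3 — with total size 5, 3 blocks, and largest block 3, the block sizes (in nonincreasing order) are [3, 1, 1].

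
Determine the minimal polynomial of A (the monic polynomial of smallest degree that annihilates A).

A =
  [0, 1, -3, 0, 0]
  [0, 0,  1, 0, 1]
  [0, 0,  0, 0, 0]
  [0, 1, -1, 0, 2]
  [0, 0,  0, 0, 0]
x^3

The characteristic polynomial is χ_A(x) = x^5, so the eigenvalues are known. The minimal polynomial is
  m_A(x) = Π_λ (x − λ)^{k_λ}
where k_λ is the size of the *largest* Jordan block for λ (equivalently, the smallest k with (A − λI)^k v = 0 for every generalised eigenvector v of λ).

  λ = 0: largest Jordan block has size 3, contributing (x − 0)^3

So m_A(x) = x^3 = x^3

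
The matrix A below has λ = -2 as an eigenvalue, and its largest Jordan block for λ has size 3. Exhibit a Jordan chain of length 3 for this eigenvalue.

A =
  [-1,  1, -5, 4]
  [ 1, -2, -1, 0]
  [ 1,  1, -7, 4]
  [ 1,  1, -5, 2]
A Jordan chain for λ = -2 of length 3:
v_1 = (1, 0, 1, 1)ᵀ
v_2 = (1, 1, 1, 1)ᵀ
v_3 = (1, 0, 0, 0)ᵀ

Let N = A − (-2)·I. We want v_3 with N^3 v_3 = 0 but N^2 v_3 ≠ 0; then v_{j-1} := N · v_j for j = 3, …, 2.

Pick v_3 = (1, 0, 0, 0)ᵀ.
Then v_2 = N · v_3 = (1, 1, 1, 1)ᵀ.
Then v_1 = N · v_2 = (1, 0, 1, 1)ᵀ.

Sanity check: (A − (-2)·I) v_1 = (0, 0, 0, 0)ᵀ = 0. ✓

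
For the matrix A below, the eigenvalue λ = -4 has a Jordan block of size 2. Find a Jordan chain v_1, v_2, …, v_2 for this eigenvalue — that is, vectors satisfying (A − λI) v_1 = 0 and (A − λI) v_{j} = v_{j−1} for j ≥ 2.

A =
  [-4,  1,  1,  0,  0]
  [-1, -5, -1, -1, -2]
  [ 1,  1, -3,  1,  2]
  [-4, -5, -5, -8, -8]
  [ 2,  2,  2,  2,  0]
A Jordan chain for λ = -4 of length 2:
v_1 = (0, -1, 1, -4, 2)ᵀ
v_2 = (1, 0, 0, 0, 0)ᵀ

Let N = A − (-4)·I. We want v_2 with N^2 v_2 = 0 but N^1 v_2 ≠ 0; then v_{j-1} := N · v_j for j = 2, …, 2.

Pick v_2 = (1, 0, 0, 0, 0)ᵀ.
Then v_1 = N · v_2 = (0, -1, 1, -4, 2)ᵀ.

Sanity check: (A − (-4)·I) v_1 = (0, 0, 0, 0, 0)ᵀ = 0. ✓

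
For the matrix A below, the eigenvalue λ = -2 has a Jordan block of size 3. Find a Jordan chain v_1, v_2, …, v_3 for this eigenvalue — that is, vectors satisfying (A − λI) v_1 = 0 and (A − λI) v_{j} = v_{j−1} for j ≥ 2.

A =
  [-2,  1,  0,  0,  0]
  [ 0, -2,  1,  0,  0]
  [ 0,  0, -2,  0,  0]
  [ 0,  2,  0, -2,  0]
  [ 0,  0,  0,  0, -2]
A Jordan chain for λ = -2 of length 3:
v_1 = (1, 0, 0, 2, 0)ᵀ
v_2 = (0, 1, 0, 0, 0)ᵀ
v_3 = (0, 0, 1, 0, 0)ᵀ

Let N = A − (-2)·I. We want v_3 with N^3 v_3 = 0 but N^2 v_3 ≠ 0; then v_{j-1} := N · v_j for j = 3, …, 2.

Pick v_3 = (0, 0, 1, 0, 0)ᵀ.
Then v_2 = N · v_3 = (0, 1, 0, 0, 0)ᵀ.
Then v_1 = N · v_2 = (1, 0, 0, 2, 0)ᵀ.

Sanity check: (A − (-2)·I) v_1 = (0, 0, 0, 0, 0)ᵀ = 0. ✓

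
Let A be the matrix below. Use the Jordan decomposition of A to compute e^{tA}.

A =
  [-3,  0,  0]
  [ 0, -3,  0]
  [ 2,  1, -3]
e^{tA} =
  [exp(-3*t), 0, 0]
  [0, exp(-3*t), 0]
  [2*t*exp(-3*t), t*exp(-3*t), exp(-3*t)]

Strategy: write A = P · J · P⁻¹ where J is a Jordan canonical form, so e^{tA} = P · e^{tJ} · P⁻¹, and e^{tJ} can be computed block-by-block.

A has Jordan form
J =
  [-3,  1,  0]
  [ 0, -3,  0]
  [ 0,  0, -3]
(up to reordering of blocks).

Per-block formulas:
  For a 1×1 block at λ = -3: exp(t · [-3]) = [e^(-3t)].
  For a 2×2 Jordan block J_2(-3): exp(t · J_2(-3)) = e^(-3t)·(I + t·N), where N is the 2×2 nilpotent shift.

After assembling e^{tJ} and conjugating by P, we get:

e^{tA} =
  [exp(-3*t), 0, 0]
  [0, exp(-3*t), 0]
  [2*t*exp(-3*t), t*exp(-3*t), exp(-3*t)]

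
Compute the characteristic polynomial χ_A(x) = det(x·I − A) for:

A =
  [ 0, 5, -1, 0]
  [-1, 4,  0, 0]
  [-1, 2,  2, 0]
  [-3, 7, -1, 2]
x^4 - 8*x^3 + 24*x^2 - 32*x + 16

Expanding det(x·I − A) (e.g. by cofactor expansion or by noting that A is similar to its Jordan form J, which has the same characteristic polynomial as A) gives
  χ_A(x) = x^4 - 8*x^3 + 24*x^2 - 32*x + 16
which factors as (x - 2)^4. The eigenvalues (with algebraic multiplicities) are λ = 2 with multiplicity 4.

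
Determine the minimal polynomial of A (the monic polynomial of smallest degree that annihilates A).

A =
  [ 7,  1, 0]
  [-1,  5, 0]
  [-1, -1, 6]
x^2 - 12*x + 36

The characteristic polynomial is χ_A(x) = (x - 6)^3, so the eigenvalues are known. The minimal polynomial is
  m_A(x) = Π_λ (x − λ)^{k_λ}
where k_λ is the size of the *largest* Jordan block for λ (equivalently, the smallest k with (A − λI)^k v = 0 for every generalised eigenvector v of λ).

  λ = 6: largest Jordan block has size 2, contributing (x − 6)^2

So m_A(x) = (x - 6)^2 = x^2 - 12*x + 36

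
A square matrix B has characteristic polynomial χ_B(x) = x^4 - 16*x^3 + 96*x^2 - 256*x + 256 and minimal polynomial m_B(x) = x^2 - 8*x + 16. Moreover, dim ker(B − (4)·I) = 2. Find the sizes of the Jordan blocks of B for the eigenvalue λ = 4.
Block sizes for λ = 4: [2, 2]

Step 1 — from the characteristic polynomial, algebraic multiplicity of λ = 4 is 4. From dim ker(B − (4)·I) = 2, there are exactly 2 Jordan blocks for λ = 4.
Step 2 — from the minimal polynomial, the factor (x − 4)^2 tells us the largest block for λ = 4 has size 2.
Step 3 — with total size 4, 2 blocks, and largest block 2, the block sizes (in nonincreasing order) are [2, 2].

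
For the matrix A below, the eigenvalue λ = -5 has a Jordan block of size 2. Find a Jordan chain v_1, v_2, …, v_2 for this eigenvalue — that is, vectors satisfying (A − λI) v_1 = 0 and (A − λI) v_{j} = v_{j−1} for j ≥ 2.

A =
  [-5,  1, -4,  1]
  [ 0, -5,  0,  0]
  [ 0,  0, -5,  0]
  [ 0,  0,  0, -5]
A Jordan chain for λ = -5 of length 2:
v_1 = (1, 0, 0, 0)ᵀ
v_2 = (0, 1, 0, 0)ᵀ

Let N = A − (-5)·I. We want v_2 with N^2 v_2 = 0 but N^1 v_2 ≠ 0; then v_{j-1} := N · v_j for j = 2, …, 2.

Pick v_2 = (0, 1, 0, 0)ᵀ.
Then v_1 = N · v_2 = (1, 0, 0, 0)ᵀ.

Sanity check: (A − (-5)·I) v_1 = (0, 0, 0, 0)ᵀ = 0. ✓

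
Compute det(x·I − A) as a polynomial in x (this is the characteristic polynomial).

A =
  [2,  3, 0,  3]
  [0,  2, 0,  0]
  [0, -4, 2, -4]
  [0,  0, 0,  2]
x^4 - 8*x^3 + 24*x^2 - 32*x + 16

Expanding det(x·I − A) (e.g. by cofactor expansion or by noting that A is similar to its Jordan form J, which has the same characteristic polynomial as A) gives
  χ_A(x) = x^4 - 8*x^3 + 24*x^2 - 32*x + 16
which factors as (x - 2)^4. The eigenvalues (with algebraic multiplicities) are λ = 2 with multiplicity 4.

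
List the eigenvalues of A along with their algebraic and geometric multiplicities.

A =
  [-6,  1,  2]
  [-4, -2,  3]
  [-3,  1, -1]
λ = -3: alg = 3, geom = 1

Step 1 — factor the characteristic polynomial to read off the algebraic multiplicities:
  χ_A(x) = (x + 3)^3

Step 2 — compute geometric multiplicities via the rank-nullity identity g(λ) = n − rank(A − λI):
  rank(A − (-3)·I) = 2, so dim ker(A − (-3)·I) = n − 2 = 1

Summary:
  λ = -3: algebraic multiplicity = 3, geometric multiplicity = 1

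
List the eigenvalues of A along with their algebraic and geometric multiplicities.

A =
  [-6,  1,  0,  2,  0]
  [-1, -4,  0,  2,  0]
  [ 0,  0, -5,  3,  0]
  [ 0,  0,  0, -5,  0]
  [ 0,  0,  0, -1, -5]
λ = -5: alg = 5, geom = 3

Step 1 — factor the characteristic polynomial to read off the algebraic multiplicities:
  χ_A(x) = (x + 5)^5

Step 2 — compute geometric multiplicities via the rank-nullity identity g(λ) = n − rank(A − λI):
  rank(A − (-5)·I) = 2, so dim ker(A − (-5)·I) = n − 2 = 3

Summary:
  λ = -5: algebraic multiplicity = 5, geometric multiplicity = 3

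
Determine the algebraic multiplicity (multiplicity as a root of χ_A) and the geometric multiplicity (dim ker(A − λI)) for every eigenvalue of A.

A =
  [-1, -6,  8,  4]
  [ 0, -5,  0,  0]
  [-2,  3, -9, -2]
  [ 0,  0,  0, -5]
λ = -5: alg = 4, geom = 3

Step 1 — factor the characteristic polynomial to read off the algebraic multiplicities:
  χ_A(x) = (x + 5)^4

Step 2 — compute geometric multiplicities via the rank-nullity identity g(λ) = n − rank(A − λI):
  rank(A − (-5)·I) = 1, so dim ker(A − (-5)·I) = n − 1 = 3

Summary:
  λ = -5: algebraic multiplicity = 4, geometric multiplicity = 3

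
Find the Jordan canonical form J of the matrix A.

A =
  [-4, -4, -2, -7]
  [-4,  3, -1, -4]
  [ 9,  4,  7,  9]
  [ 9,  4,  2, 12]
J_1(3) ⊕ J_3(5)

The characteristic polynomial is
  det(x·I − A) = x^4 - 18*x^3 + 120*x^2 - 350*x + 375 = (x - 5)^3*(x - 3)

Eigenvalues and multiplicities (the geometric multiplicity of λ is n − rank(A − λI), which equals the number of Jordan blocks for λ):
  λ = 3: algebraic multiplicity = 1, geometric multiplicity = 1
  λ = 5: algebraic multiplicity = 3, geometric multiplicity = 1

Determining the block sizes for each eigenvalue:
  λ = 3: one block (gm = 1), so the single block has size am = 1 → block sizes [1]
  λ = 5: one block (gm = 1), so the single block has size am = 3 → block sizes [3]

Assembling the blocks gives a Jordan form
J =
  [3, 0, 0, 0]
  [0, 5, 1, 0]
  [0, 0, 5, 1]
  [0, 0, 0, 5]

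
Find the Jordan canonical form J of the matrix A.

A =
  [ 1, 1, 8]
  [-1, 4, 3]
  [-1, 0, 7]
J_3(4)

The characteristic polynomial is
  det(x·I − A) = x^3 - 12*x^2 + 48*x - 64 = (x - 4)^3

Eigenvalues and multiplicities (the geometric multiplicity of λ is n − rank(A − λI), which equals the number of Jordan blocks for λ):
  λ = 4: algebraic multiplicity = 3, geometric multiplicity = 1

Determining the block sizes for each eigenvalue:
  λ = 4: one block (gm = 1), so the single block has size am = 3 → block sizes [3]

Assembling the blocks gives a Jordan form
J =
  [4, 1, 0]
  [0, 4, 1]
  [0, 0, 4]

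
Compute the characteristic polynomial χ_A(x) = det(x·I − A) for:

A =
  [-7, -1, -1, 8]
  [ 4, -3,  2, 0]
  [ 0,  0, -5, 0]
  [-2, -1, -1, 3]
x^4 + 12*x^3 + 46*x^2 + 60*x + 25

Expanding det(x·I − A) (e.g. by cofactor expansion or by noting that A is similar to its Jordan form J, which has the same characteristic polynomial as A) gives
  χ_A(x) = x^4 + 12*x^3 + 46*x^2 + 60*x + 25
which factors as (x + 1)^2*(x + 5)^2. The eigenvalues (with algebraic multiplicities) are λ = -5 with multiplicity 2, λ = -1 with multiplicity 2.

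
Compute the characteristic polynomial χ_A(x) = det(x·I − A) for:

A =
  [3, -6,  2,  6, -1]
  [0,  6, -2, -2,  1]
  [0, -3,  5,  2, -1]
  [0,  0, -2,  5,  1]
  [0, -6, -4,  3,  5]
x^5 - 24*x^4 + 225*x^3 - 1026*x^2 + 2268*x - 1944

Expanding det(x·I − A) (e.g. by cofactor expansion or by noting that A is similar to its Jordan form J, which has the same characteristic polynomial as A) gives
  χ_A(x) = x^5 - 24*x^4 + 225*x^3 - 1026*x^2 + 2268*x - 1944
which factors as (x - 6)^3*(x - 3)^2. The eigenvalues (with algebraic multiplicities) are λ = 3 with multiplicity 2, λ = 6 with multiplicity 3.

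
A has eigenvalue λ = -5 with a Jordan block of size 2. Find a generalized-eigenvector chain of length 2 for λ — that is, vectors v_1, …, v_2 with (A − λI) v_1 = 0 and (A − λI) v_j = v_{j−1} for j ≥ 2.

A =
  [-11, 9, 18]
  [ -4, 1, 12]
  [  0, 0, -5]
A Jordan chain for λ = -5 of length 2:
v_1 = (-6, -4, 0)ᵀ
v_2 = (1, 0, 0)ᵀ

Let N = A − (-5)·I. We want v_2 with N^2 v_2 = 0 but N^1 v_2 ≠ 0; then v_{j-1} := N · v_j for j = 2, …, 2.

Pick v_2 = (1, 0, 0)ᵀ.
Then v_1 = N · v_2 = (-6, -4, 0)ᵀ.

Sanity check: (A − (-5)·I) v_1 = (0, 0, 0)ᵀ = 0. ✓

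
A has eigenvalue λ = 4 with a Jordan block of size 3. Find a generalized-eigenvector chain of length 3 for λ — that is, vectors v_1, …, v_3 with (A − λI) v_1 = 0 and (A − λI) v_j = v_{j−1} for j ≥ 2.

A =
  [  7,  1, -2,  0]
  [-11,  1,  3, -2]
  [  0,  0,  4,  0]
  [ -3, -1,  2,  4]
A Jordan chain for λ = 4 of length 3:
v_1 = (-2, 6, 0, 2)ᵀ
v_2 = (3, -11, 0, -3)ᵀ
v_3 = (1, 0, 0, 0)ᵀ

Let N = A − (4)·I. We want v_3 with N^3 v_3 = 0 but N^2 v_3 ≠ 0; then v_{j-1} := N · v_j for j = 3, …, 2.

Pick v_3 = (1, 0, 0, 0)ᵀ.
Then v_2 = N · v_3 = (3, -11, 0, -3)ᵀ.
Then v_1 = N · v_2 = (-2, 6, 0, 2)ᵀ.

Sanity check: (A − (4)·I) v_1 = (0, 0, 0, 0)ᵀ = 0. ✓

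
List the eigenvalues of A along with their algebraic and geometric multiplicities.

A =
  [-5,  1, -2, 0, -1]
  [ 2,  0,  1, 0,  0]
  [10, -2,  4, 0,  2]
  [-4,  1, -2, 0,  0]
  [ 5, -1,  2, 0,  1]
λ = 0: alg = 5, geom = 2

Step 1 — factor the characteristic polynomial to read off the algebraic multiplicities:
  χ_A(x) = x^5

Step 2 — compute geometric multiplicities via the rank-nullity identity g(λ) = n − rank(A − λI):
  rank(A − (0)·I) = 3, so dim ker(A − (0)·I) = n − 3 = 2

Summary:
  λ = 0: algebraic multiplicity = 5, geometric multiplicity = 2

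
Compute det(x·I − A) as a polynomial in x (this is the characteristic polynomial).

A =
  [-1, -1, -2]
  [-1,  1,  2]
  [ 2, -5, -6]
x^3 + 6*x^2 + 12*x + 8

Expanding det(x·I − A) (e.g. by cofactor expansion or by noting that A is similar to its Jordan form J, which has the same characteristic polynomial as A) gives
  χ_A(x) = x^3 + 6*x^2 + 12*x + 8
which factors as (x + 2)^3. The eigenvalues (with algebraic multiplicities) are λ = -2 with multiplicity 3.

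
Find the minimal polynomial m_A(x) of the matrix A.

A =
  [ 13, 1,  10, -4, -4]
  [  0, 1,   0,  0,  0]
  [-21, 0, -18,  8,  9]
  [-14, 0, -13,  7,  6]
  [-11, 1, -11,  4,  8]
x^5 - 11*x^4 + 46*x^3 - 90*x^2 + 81*x - 27

The characteristic polynomial is χ_A(x) = (x - 3)^3*(x - 1)^2, so the eigenvalues are known. The minimal polynomial is
  m_A(x) = Π_λ (x − λ)^{k_λ}
where k_λ is the size of the *largest* Jordan block for λ (equivalently, the smallest k with (A − λI)^k v = 0 for every generalised eigenvector v of λ).

  λ = 1: largest Jordan block has size 2, contributing (x − 1)^2
  λ = 3: largest Jordan block has size 3, contributing (x − 3)^3

So m_A(x) = (x - 3)^3*(x - 1)^2 = x^5 - 11*x^4 + 46*x^3 - 90*x^2 + 81*x - 27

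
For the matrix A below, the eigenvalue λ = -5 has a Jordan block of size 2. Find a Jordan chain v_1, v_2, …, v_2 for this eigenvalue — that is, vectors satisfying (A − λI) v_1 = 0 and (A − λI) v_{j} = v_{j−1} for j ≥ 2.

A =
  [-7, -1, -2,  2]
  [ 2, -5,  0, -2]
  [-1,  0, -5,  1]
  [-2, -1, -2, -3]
A Jordan chain for λ = -5 of length 2:
v_1 = (-2, 2, -1, -2)ᵀ
v_2 = (1, 0, 0, 0)ᵀ

Let N = A − (-5)·I. We want v_2 with N^2 v_2 = 0 but N^1 v_2 ≠ 0; then v_{j-1} := N · v_j for j = 2, …, 2.

Pick v_2 = (1, 0, 0, 0)ᵀ.
Then v_1 = N · v_2 = (-2, 2, -1, -2)ᵀ.

Sanity check: (A − (-5)·I) v_1 = (0, 0, 0, 0)ᵀ = 0. ✓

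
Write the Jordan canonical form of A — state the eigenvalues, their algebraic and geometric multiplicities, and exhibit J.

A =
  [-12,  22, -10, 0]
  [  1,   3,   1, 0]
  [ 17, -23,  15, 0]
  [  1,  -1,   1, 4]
J_1(-2) ⊕ J_2(4) ⊕ J_1(4)

The characteristic polynomial is
  det(x·I − A) = x^4 - 10*x^3 + 24*x^2 + 32*x - 128 = (x - 4)^3*(x + 2)

Eigenvalues and multiplicities (the geometric multiplicity of λ is n − rank(A − λI), which equals the number of Jordan blocks for λ):
  λ = -2: algebraic multiplicity = 1, geometric multiplicity = 1
  λ = 4: algebraic multiplicity = 3, geometric multiplicity = 2

Determining the block sizes for each eigenvalue:
  λ = -2: one block (gm = 1), so the single block has size am = 1 → block sizes [1]
  λ = 4: 2 blocks summing to 3 forces exactly one block of size 2 and the rest size 1 → block sizes [2, 1]

Assembling the blocks gives a Jordan form
J =
  [-2, 0, 0, 0]
  [ 0, 4, 1, 0]
  [ 0, 0, 4, 0]
  [ 0, 0, 0, 4]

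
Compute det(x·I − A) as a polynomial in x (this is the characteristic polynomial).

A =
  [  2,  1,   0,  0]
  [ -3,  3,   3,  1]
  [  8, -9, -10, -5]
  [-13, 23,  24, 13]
x^4 - 8*x^3 + 18*x^2 - 16*x + 5

Expanding det(x·I − A) (e.g. by cofactor expansion or by noting that A is similar to its Jordan form J, which has the same characteristic polynomial as A) gives
  χ_A(x) = x^4 - 8*x^3 + 18*x^2 - 16*x + 5
which factors as (x - 5)*(x - 1)^3. The eigenvalues (with algebraic multiplicities) are λ = 1 with multiplicity 3, λ = 5 with multiplicity 1.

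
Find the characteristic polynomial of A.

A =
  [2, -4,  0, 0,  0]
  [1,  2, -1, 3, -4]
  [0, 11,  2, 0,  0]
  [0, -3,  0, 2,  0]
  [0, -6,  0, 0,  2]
x^5 - 10*x^4 + 40*x^3 - 80*x^2 + 80*x - 32

Expanding det(x·I − A) (e.g. by cofactor expansion or by noting that A is similar to its Jordan form J, which has the same characteristic polynomial as A) gives
  χ_A(x) = x^5 - 10*x^4 + 40*x^3 - 80*x^2 + 80*x - 32
which factors as (x - 2)^5. The eigenvalues (with algebraic multiplicities) are λ = 2 with multiplicity 5.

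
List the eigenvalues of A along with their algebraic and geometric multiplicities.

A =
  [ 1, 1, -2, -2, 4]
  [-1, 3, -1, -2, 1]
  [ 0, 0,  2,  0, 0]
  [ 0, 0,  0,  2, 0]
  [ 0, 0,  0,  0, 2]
λ = 2: alg = 5, geom = 3

Step 1 — factor the characteristic polynomial to read off the algebraic multiplicities:
  χ_A(x) = (x - 2)^5

Step 2 — compute geometric multiplicities via the rank-nullity identity g(λ) = n − rank(A − λI):
  rank(A − (2)·I) = 2, so dim ker(A − (2)·I) = n − 2 = 3

Summary:
  λ = 2: algebraic multiplicity = 5, geometric multiplicity = 3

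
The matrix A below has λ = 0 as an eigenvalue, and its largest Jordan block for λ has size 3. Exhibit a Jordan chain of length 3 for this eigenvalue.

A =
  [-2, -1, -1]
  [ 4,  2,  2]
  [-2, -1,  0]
A Jordan chain for λ = 0 of length 3:
v_1 = (2, -4, 0)ᵀ
v_2 = (-2, 4, -2)ᵀ
v_3 = (1, 0, 0)ᵀ

Let N = A − (0)·I. We want v_3 with N^3 v_3 = 0 but N^2 v_3 ≠ 0; then v_{j-1} := N · v_j for j = 3, …, 2.

Pick v_3 = (1, 0, 0)ᵀ.
Then v_2 = N · v_3 = (-2, 4, -2)ᵀ.
Then v_1 = N · v_2 = (2, -4, 0)ᵀ.

Sanity check: (A − (0)·I) v_1 = (0, 0, 0)ᵀ = 0. ✓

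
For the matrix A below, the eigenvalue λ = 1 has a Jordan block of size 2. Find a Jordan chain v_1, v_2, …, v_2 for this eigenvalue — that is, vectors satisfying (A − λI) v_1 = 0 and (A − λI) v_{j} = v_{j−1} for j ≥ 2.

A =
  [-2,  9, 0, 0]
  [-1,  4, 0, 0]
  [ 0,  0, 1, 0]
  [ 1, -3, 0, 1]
A Jordan chain for λ = 1 of length 2:
v_1 = (-3, -1, 0, 1)ᵀ
v_2 = (1, 0, 0, 0)ᵀ

Let N = A − (1)·I. We want v_2 with N^2 v_2 = 0 but N^1 v_2 ≠ 0; then v_{j-1} := N · v_j for j = 2, …, 2.

Pick v_2 = (1, 0, 0, 0)ᵀ.
Then v_1 = N · v_2 = (-3, -1, 0, 1)ᵀ.

Sanity check: (A − (1)·I) v_1 = (0, 0, 0, 0)ᵀ = 0. ✓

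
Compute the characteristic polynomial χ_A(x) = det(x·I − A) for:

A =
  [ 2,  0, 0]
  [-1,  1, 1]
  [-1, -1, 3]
x^3 - 6*x^2 + 12*x - 8

Expanding det(x·I − A) (e.g. by cofactor expansion or by noting that A is similar to its Jordan form J, which has the same characteristic polynomial as A) gives
  χ_A(x) = x^3 - 6*x^2 + 12*x - 8
which factors as (x - 2)^3. The eigenvalues (with algebraic multiplicities) are λ = 2 with multiplicity 3.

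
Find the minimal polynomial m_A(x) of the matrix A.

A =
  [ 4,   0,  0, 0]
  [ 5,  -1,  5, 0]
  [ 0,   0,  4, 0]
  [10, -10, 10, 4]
x^2 - 3*x - 4

The characteristic polynomial is χ_A(x) = (x - 4)^3*(x + 1), so the eigenvalues are known. The minimal polynomial is
  m_A(x) = Π_λ (x − λ)^{k_λ}
where k_λ is the size of the *largest* Jordan block for λ (equivalently, the smallest k with (A − λI)^k v = 0 for every generalised eigenvector v of λ).

  λ = -1: largest Jordan block has size 1, contributing (x + 1)
  λ = 4: largest Jordan block has size 1, contributing (x − 4)

So m_A(x) = (x - 4)*(x + 1) = x^2 - 3*x - 4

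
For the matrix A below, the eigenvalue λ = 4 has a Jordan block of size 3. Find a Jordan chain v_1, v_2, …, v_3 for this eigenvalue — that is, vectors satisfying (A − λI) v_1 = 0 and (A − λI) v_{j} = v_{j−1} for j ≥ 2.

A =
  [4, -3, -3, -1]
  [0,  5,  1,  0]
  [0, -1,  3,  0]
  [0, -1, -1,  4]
A Jordan chain for λ = 4 of length 3:
v_1 = (1, 0, 0, 0)ᵀ
v_2 = (-3, 1, -1, -1)ᵀ
v_3 = (0, 1, 0, 0)ᵀ

Let N = A − (4)·I. We want v_3 with N^3 v_3 = 0 but N^2 v_3 ≠ 0; then v_{j-1} := N · v_j for j = 3, …, 2.

Pick v_3 = (0, 1, 0, 0)ᵀ.
Then v_2 = N · v_3 = (-3, 1, -1, -1)ᵀ.
Then v_1 = N · v_2 = (1, 0, 0, 0)ᵀ.

Sanity check: (A − (4)·I) v_1 = (0, 0, 0, 0)ᵀ = 0. ✓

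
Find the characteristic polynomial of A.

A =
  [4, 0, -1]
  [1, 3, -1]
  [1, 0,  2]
x^3 - 9*x^2 + 27*x - 27

Expanding det(x·I − A) (e.g. by cofactor expansion or by noting that A is similar to its Jordan form J, which has the same characteristic polynomial as A) gives
  χ_A(x) = x^3 - 9*x^2 + 27*x - 27
which factors as (x - 3)^3. The eigenvalues (with algebraic multiplicities) are λ = 3 with multiplicity 3.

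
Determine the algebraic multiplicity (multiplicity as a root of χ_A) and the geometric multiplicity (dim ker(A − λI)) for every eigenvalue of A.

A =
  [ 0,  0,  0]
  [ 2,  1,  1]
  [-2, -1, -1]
λ = 0: alg = 3, geom = 2

Step 1 — factor the characteristic polynomial to read off the algebraic multiplicities:
  χ_A(x) = x^3

Step 2 — compute geometric multiplicities via the rank-nullity identity g(λ) = n − rank(A − λI):
  rank(A − (0)·I) = 1, so dim ker(A − (0)·I) = n − 1 = 2

Summary:
  λ = 0: algebraic multiplicity = 3, geometric multiplicity = 2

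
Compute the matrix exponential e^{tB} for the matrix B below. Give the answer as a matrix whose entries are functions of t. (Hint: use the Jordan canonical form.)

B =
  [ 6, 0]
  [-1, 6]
e^{tB} =
  [exp(6*t), 0]
  [-t*exp(6*t), exp(6*t)]

Strategy: write B = P · J · P⁻¹ where J is a Jordan canonical form, so e^{tB} = P · e^{tJ} · P⁻¹, and e^{tJ} can be computed block-by-block.

B has Jordan form
J =
  [6, 1]
  [0, 6]
(up to reordering of blocks).

Per-block formulas:
  For a 2×2 Jordan block J_2(6): exp(t · J_2(6)) = e^(6t)·(I + t·N), where N is the 2×2 nilpotent shift.

After assembling e^{tJ} and conjugating by P, we get:

e^{tB} =
  [exp(6*t), 0]
  [-t*exp(6*t), exp(6*t)]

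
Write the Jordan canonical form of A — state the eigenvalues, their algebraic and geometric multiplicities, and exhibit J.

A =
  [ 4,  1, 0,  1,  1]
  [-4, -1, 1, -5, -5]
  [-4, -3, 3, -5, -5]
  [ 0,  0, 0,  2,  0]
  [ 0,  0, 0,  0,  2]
J_3(2) ⊕ J_1(2) ⊕ J_1(2)

The characteristic polynomial is
  det(x·I − A) = x^5 - 10*x^4 + 40*x^3 - 80*x^2 + 80*x - 32 = (x - 2)^5

Eigenvalues and multiplicities (the geometric multiplicity of λ is n − rank(A − λI), which equals the number of Jordan blocks for λ):
  λ = 2: algebraic multiplicity = 5, geometric multiplicity = 3

Determining the block sizes for each eigenvalue:
  λ = 2: with am = 5 and gm = 3, the partition is not yet determined (e.g. several partitions of 5 into 3 parts exist). Let N = A − (2)·I. Computing rank(N^1) = 2, rank(N^2) = 1, rank(N^3) = 0; the number of blocks of size ≥ j is rank(N^{j−1}) − rank(N^j), giving [3, 1, 1]. So we have 1 block(s) of size 3, 2 block(s) of size 1 → block sizes [3, 1, 1]

Assembling the blocks gives a Jordan form
J =
  [2, 1, 0, 0, 0]
  [0, 2, 1, 0, 0]
  [0, 0, 2, 0, 0]
  [0, 0, 0, 2, 0]
  [0, 0, 0, 0, 2]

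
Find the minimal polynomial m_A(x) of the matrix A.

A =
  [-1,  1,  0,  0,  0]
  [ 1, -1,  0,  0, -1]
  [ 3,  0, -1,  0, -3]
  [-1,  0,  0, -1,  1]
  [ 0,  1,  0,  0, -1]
x^3 + 3*x^2 + 3*x + 1

The characteristic polynomial is χ_A(x) = (x + 1)^5, so the eigenvalues are known. The minimal polynomial is
  m_A(x) = Π_λ (x − λ)^{k_λ}
where k_λ is the size of the *largest* Jordan block for λ (equivalently, the smallest k with (A − λI)^k v = 0 for every generalised eigenvector v of λ).

  λ = -1: largest Jordan block has size 3, contributing (x + 1)^3

So m_A(x) = (x + 1)^3 = x^3 + 3*x^2 + 3*x + 1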